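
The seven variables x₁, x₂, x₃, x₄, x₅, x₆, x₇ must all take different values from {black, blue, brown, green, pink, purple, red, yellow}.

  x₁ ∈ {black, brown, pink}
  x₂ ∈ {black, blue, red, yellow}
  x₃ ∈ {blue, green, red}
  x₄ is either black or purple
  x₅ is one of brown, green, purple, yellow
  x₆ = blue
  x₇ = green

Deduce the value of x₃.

x₆ has just one choice, so x₆ = blue. Eliminate blue elsewhere: x₂, x₃.
That leaves x₇ = green. Remove green from x₃, x₅.
So x₃ = red.

red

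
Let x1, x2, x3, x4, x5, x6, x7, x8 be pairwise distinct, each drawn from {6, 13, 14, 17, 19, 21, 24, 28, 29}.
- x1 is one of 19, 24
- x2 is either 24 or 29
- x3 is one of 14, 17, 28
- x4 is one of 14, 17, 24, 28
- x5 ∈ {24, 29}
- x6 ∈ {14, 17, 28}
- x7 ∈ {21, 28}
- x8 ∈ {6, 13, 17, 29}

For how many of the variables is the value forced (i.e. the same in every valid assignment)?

2

x2 and x5 share exactly the 2 values {24, 29}; by pigeonhole those values go to them, so strike 24, 29 from x1, x4, x8.
That leaves x1 = 19.
The 3 variables x3, x4, x6 are confined to {14, 17, 28}, which locks those values in; drop them from x7, x8.
x7's domain is down to {21}, so x7 = 21.
Determined: x1=19, x7=21. The other variables each still have more than one consistent value. That makes 2.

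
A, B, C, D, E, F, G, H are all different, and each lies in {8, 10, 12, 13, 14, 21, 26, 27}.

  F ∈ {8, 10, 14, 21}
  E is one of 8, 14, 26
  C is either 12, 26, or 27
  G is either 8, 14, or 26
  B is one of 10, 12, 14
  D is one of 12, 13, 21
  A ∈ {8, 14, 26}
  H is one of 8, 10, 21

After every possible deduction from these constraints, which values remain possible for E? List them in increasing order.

Among the 8 variables, 13 fits only D (and all 8 values in {8, 10, 12, 13, 14, 21, 26, 27} must be used), so D = 13.
The 7 still-open variables together cover exactly {8, 10, 12, 14, 21, 26, 27} — 7 values for 7 variables — and 27 appears only in C's list, so C = 27.
The 6 still-open variables together cover exactly {8, 10, 12, 14, 21, 26} — 6 values for 6 variables — and 12 appears only in B's list, so B = 12.
A, E, G share exactly the 3 values {8, 14, 26}; by pigeonhole those values go to them, so strike 8, 14, 26 from F, H.
No further eliminations apply; E can still be any of 8, 14, 26.

8, 14, 26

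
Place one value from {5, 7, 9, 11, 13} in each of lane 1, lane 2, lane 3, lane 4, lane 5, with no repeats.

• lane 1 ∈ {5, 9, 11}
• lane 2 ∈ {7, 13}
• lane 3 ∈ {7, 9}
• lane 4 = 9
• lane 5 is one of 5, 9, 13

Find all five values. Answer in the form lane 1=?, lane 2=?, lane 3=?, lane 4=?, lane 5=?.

lane 1=11, lane 2=13, lane 3=7, lane 4=9, lane 5=5

lane 4's domain is down to {9}, so lane 4 = 9. Eliminate 9 elsewhere: lane 1, lane 3, lane 5.
That leaves lane 3 = 7. Strike 7 from lane 2.
lane 2's domain is down to {13}, so lane 2 = 13. So lane 5 can't be 13.
lane 5 must be 5 (only option left). Remove 5 from lane 1.
That leaves lane 1 = 11.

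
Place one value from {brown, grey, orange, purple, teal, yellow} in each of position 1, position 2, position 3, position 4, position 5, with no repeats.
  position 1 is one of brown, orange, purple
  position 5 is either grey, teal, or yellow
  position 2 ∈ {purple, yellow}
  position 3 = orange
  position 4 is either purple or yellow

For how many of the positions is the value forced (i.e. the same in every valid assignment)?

2

position 3 must be orange (only option left). Remove orange from position 1.
position 2 and position 4 between them cover only {purple, yellow} — a naked pair. Remove those values from position 1, position 5.
position 1 has just one choice, so position 1 = brown.
Determined: position 1=brown, position 3=orange. The other positions each still have more than one consistent value. That makes 2.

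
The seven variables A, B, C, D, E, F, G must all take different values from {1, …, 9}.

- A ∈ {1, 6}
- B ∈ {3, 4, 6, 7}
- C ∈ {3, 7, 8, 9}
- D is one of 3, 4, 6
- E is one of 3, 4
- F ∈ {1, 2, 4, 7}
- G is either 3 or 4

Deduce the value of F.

E and G share exactly the 2 values {3, 4}; by pigeonhole those values go to them, so strike 3, 4 from B, C, D, F.
That leaves D = 6. So A, B can't be 6.
That leaves A = 1. So F can't be 1.
B must be 7 (only option left). Strike 7 from C, F.
So F = 2.

2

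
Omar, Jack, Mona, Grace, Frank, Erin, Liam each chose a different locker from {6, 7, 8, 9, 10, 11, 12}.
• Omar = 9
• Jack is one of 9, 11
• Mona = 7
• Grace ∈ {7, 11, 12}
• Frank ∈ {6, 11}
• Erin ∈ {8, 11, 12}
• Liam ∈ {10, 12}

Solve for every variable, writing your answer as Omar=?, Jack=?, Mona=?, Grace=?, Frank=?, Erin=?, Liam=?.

Omar=9, Jack=11, Mona=7, Grace=12, Frank=6, Erin=8, Liam=10

Omar has just one choice, so Omar = 9. Remove 9 from Jack.
Jack must be 11 (only option left). Remove 11 from Grace, Frank, Erin.
That leaves Mona = 7. Remove 7 from Grace.
Grace has just one choice, so Grace = 12. Strike 12 from Erin, Liam.
Frank's domain is down to {6}, so Frank = 6.
That leaves Erin = 8.
Liam must be 10 (only option left).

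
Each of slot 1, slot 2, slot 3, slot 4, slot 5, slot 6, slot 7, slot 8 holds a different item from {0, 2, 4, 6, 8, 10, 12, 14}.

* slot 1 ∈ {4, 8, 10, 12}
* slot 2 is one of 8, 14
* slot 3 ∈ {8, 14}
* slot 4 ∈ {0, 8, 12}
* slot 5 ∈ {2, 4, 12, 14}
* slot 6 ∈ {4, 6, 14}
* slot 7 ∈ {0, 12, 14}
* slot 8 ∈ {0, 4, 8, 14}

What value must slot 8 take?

4

The 8 variables draw from only 8 values {0, 2, 4, 6, 8, 10, 12, 14}, so each is used; only slot 5 can be 2, hence slot 5 = 2.
The 7 still-open variables draw from only 7 values {0, 4, 6, 8, 10, 12, 14}, so each is used; only slot 6 can be 6, hence slot 6 = 6.
The 6 still-open variables draw from only 6 values {0, 4, 8, 10, 12, 14}, so each is used; only slot 1 can be 10, hence slot 1 = 10.
The 5 still-open variables together cover exactly {0, 4, 8, 12, 14} — 5 values for 5 variables — and 4 appears only in slot 8's list, so slot 8 = 4.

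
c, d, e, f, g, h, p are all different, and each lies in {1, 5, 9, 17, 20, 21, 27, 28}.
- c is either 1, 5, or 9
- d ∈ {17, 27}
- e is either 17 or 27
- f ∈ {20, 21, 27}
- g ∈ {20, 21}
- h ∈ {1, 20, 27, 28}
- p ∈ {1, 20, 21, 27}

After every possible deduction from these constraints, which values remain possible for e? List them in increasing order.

17, 27

d and e between them cover only {17, 27} — a naked pair. Remove those values from f, h, p.
f and g share exactly the 2 values {20, 21}; by pigeonhole those values go to them, so strike 20, 21 from h, p.
p's domain is down to {1}, so p = 1. Remove 1 from c, h.
h must be 28 (only option left).
No further eliminations apply; e can still be any of 17, 27.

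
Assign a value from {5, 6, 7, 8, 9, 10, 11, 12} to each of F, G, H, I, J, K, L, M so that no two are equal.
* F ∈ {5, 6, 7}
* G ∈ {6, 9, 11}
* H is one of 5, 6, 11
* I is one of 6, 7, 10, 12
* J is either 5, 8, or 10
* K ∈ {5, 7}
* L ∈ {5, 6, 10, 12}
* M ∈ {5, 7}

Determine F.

The 8 variables draw from only 8 values {5, 6, 7, 8, 9, 10, 11, 12}, so each is used; only J can be 8, hence J = 8.
The 7 still-open variables draw from only 7 values {5, 6, 7, 9, 10, 11, 12}, so each is used; only G can be 9, hence G = 9.
Among the 6 still-open variables, 11 fits only H (and all 6 values in {5, 6, 7, 10, 11, 12} must be used), so H = 11.
K and M between them cover only {5, 7} — a naked pair. Remove those values from F, I, L.
So F = 6.

6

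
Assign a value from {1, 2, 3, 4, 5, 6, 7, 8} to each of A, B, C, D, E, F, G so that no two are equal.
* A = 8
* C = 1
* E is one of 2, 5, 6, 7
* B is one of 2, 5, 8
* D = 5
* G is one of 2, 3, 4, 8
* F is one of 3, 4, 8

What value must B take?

2

A's domain is down to {8}, so A = 8. Strike 8 from B, F, G.
C must be 1 (only option left).
D must be 5 (only option left). Strike 5 from B, E.
So B = 2.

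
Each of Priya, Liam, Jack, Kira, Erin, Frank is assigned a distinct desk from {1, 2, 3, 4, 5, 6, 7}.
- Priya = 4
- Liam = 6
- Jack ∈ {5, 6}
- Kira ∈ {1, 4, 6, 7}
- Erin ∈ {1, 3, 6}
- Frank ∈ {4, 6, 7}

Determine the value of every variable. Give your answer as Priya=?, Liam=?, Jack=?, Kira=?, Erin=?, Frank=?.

Priya has just one choice, so Priya = 4. Eliminate 4 elsewhere: Kira, Frank.
Liam's domain is down to {6}, so Liam = 6. So Jack, Kira, Erin, Frank can't be 6.
Jack has just one choice, so Jack = 5.
Frank must be 7 (only option left). Strike 7 from Kira.
Kira has just one choice, so Kira = 1. Strike 1 from Erin.
Erin has just one choice, so Erin = 3.

Priya=4, Liam=6, Jack=5, Kira=1, Erin=3, Frank=7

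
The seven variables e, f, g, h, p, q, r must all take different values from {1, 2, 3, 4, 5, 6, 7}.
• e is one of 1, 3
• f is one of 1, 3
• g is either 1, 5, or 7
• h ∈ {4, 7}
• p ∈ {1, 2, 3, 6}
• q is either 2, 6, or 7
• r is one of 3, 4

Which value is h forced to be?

The 7 variables together cover exactly {1, 2, 3, 4, 5, 6, 7} — 7 values for 7 variables — and 5 appears only in g's list, so g = 5.
e and f between them cover only {1, 3} — a naked pair. Remove those values from p, r.
r has just one choice, so r = 4. Remove 4 from h.
So h = 7.

7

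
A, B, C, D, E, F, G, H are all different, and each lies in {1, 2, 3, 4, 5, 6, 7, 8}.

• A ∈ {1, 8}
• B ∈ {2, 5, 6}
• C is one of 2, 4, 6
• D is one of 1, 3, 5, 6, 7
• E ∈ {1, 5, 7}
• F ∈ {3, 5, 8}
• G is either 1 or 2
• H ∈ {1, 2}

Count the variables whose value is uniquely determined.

The 8 variables together cover exactly {1, 2, 3, 4, 5, 6, 7, 8} — 8 values for 8 variables — and 4 appears only in C's list, so C = 4.
The 2 variables G and H are confined to {1, 2}, which locks those values in; drop them from A, B, D, E.
That leaves A = 8. Eliminate 8 elsewhere: F.
Determined: A=8, C=4. The other variables each still have more than one consistent value. That makes 2.

2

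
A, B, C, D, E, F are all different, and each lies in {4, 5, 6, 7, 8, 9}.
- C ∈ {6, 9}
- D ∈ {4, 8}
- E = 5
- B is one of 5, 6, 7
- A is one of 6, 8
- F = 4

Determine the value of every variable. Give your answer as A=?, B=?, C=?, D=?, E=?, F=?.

A=6, B=7, C=9, D=8, E=5, F=4

E must be 5 (only option left). Eliminate 5 elsewhere: B.
F must be 4 (only option left). Remove 4 from D.
That leaves D = 8. Remove 8 from A.
That leaves A = 6. Eliminate 6 elsewhere: B, C.
B must be 7 (only option left).
That leaves C = 9.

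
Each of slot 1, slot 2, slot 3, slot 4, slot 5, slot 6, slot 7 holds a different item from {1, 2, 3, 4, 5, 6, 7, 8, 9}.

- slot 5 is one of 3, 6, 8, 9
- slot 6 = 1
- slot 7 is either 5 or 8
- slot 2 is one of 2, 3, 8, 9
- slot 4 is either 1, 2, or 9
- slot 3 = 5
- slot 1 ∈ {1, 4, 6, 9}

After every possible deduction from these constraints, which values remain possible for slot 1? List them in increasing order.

slot 3 has just one choice, so slot 3 = 5. Remove 5 from slot 7.
That leaves slot 6 = 1. Remove 1 from slot 1, slot 4.
slot 7's domain is down to {8}, so slot 7 = 8. Remove 8 from slot 2, slot 5.
No further eliminations apply; slot 1 can still be any of 4, 6, 9.

4, 6, 9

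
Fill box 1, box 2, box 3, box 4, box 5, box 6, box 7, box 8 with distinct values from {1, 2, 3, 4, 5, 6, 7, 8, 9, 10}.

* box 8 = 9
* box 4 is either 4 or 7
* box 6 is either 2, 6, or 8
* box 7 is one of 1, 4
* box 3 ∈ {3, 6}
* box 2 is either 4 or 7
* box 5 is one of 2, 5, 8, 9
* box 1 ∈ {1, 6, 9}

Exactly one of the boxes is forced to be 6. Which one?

box 8's domain is down to {9}, so box 8 = 9. Strike 9 from box 1, box 5.
box 2 and box 4 share exactly the 2 values {4, 7}; by pigeonhole those values go to them, so strike 4, 7 from box 7.
box 7 has just one choice, so box 7 = 1. Strike 1 from box 1.
So 6 goes to box 1.

box 1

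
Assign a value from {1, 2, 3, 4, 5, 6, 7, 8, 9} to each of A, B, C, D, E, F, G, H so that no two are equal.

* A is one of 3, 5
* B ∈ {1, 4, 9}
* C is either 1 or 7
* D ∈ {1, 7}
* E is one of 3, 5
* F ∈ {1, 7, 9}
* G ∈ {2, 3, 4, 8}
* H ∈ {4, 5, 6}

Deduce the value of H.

The 2 variables A and E are confined to {3, 5}, which locks those values in; drop them from G, H.
C and D between them cover only {1, 7} — a naked pair. Remove those values from B, F.
F must be 9 (only option left). Strike 9 from B.
That leaves B = 4. Remove 4 from G, H.
So H = 6.

6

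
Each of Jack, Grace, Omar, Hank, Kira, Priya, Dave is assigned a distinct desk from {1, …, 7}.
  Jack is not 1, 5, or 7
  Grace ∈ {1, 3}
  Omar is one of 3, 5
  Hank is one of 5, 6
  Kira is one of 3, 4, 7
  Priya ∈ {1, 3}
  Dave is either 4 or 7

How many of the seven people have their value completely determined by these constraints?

3

The 7 variables draw from only 7 values {1, 2, 3, 4, 5, 6, 7}, so each is used; only Jack can be 2, hence Jack = 2.
The 6 still-open variables draw from only 6 values {1, 3, 4, 5, 6, 7}, so each is used; only Hank can be 6, hence Hank = 6.
The 5 still-open variables together cover exactly {1, 3, 4, 5, 7} — 5 values for 5 variables — and 5 appears only in Omar's list, so Omar = 5.
Grace and Priya between them cover only {1, 3} — a naked pair. Remove those values from Kira.
Determined: Jack=2, Omar=5, Hank=6. The other people each still have more than one consistent value. That makes 3.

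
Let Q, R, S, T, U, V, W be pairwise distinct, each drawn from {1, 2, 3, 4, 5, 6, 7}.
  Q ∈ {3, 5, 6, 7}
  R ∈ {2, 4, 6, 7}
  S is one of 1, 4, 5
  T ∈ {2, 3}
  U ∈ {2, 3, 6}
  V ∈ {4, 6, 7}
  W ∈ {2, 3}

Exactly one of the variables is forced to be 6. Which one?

U

The 7 variables together cover exactly {1, 2, 3, 4, 5, 6, 7} — 7 values for 7 variables — and 1 appears only in S's list, so S = 1.
The 6 still-open variables together cover exactly {2, 3, 4, 5, 6, 7} — 6 values for 6 variables — and 5 appears only in Q's list, so Q = 5.
T and W between them cover only {2, 3} — a naked pair. Remove those values from R, U.
So 6 goes to U.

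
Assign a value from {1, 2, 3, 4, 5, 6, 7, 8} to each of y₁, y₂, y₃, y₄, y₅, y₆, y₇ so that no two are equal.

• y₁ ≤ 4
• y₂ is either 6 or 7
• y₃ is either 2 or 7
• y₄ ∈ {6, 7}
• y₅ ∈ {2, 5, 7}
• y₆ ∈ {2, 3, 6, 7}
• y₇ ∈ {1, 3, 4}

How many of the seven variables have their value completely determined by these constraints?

Among the 7 variables, 5 fits only y₅ (and all 7 values in {1, 2, 3, 4, 5, 6, 7} must be used), so y₅ = 5.
y₂ and y₄ between them cover only {6, 7} — a naked pair. Remove those values from y₃, y₆.
y₃'s domain is down to {2}, so y₃ = 2. So y₁, y₆ can't be 2.
y₆ has just one choice, so y₆ = 3. Eliminate 3 elsewhere: y₁, y₇.
Determined: y₃=2, y₅=5, y₆=3. The other variables each still have more than one consistent value. That makes 3.

3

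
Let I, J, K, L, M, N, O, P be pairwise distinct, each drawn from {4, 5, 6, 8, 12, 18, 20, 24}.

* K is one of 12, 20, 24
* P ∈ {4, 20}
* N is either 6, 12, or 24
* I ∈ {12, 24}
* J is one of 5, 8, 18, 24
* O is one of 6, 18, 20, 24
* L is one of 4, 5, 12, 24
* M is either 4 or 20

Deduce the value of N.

The 8 variables together cover exactly {4, 5, 6, 8, 12, 18, 20, 24} — 8 values for 8 variables — and 8 appears only in J's list, so J = 8.
Among the 7 still-open variables, 5 fits only L (and all 7 values in {4, 5, 6, 12, 18, 20, 24} must be used), so L = 5.
Among the 6 still-open variables, 18 fits only O (and all 6 values in {4, 6, 12, 18, 20, 24} must be used), so O = 18.
Among the 5 still-open variables, 6 fits only N (and all 5 values in {4, 6, 12, 20, 24} must be used), so N = 6.

6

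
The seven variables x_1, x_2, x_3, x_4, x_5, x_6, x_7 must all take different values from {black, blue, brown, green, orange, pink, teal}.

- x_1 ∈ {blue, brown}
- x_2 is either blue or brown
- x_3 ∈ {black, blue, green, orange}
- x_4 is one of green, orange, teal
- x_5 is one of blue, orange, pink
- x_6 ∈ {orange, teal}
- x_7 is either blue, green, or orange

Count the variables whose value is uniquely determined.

2

The 7 variables draw from only 7 values {black, blue, brown, green, orange, pink, teal}, so each is used; only x_3 can be black, hence x_3 = black.
The 6 still-open variables together cover exactly {blue, brown, green, orange, pink, teal} — 6 values for 6 variables — and pink appears only in x_5's list, so x_5 = pink.
x_1 and x_2 between them cover only {blue, brown} — a naked pair. Remove those values from x_7.
Determined: x_3=black, x_5=pink. The other variables each still have more than one consistent value. That makes 2.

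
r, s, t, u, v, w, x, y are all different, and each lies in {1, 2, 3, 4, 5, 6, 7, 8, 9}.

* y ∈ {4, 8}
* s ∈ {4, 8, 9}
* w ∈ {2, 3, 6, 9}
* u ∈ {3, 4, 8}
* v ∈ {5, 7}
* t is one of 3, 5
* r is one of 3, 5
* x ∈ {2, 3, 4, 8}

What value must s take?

9

The 8 variables draw from only 8 values {2, 3, 4, 5, 6, 7, 8, 9}, so each is used; only w can be 6, hence w = 6.
The 7 still-open variables together cover exactly {2, 3, 4, 5, 7, 8, 9} — 7 values for 7 variables — and 2 appears only in x's list, so x = 2.
The 6 still-open variables draw from only 6 values {3, 4, 5, 7, 8, 9}, so each is used; only v can be 7, hence v = 7.
The 5 still-open variables together cover exactly {3, 4, 5, 8, 9} — 5 values for 5 variables — and 9 appears only in s's list, so s = 9.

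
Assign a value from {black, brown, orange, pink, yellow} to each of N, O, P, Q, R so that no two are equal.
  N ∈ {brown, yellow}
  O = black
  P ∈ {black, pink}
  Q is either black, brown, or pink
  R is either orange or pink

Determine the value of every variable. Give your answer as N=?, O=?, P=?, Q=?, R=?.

O's domain is down to {black}, so O = black. So P, Q can't be black.
P has just one choice, so P = pink. So Q, R can't be pink.
That leaves Q = brown. Remove brown from N.
R has just one choice, so R = orange.
N has just one choice, so N = yellow.

N=yellow, O=black, P=pink, Q=brown, R=orange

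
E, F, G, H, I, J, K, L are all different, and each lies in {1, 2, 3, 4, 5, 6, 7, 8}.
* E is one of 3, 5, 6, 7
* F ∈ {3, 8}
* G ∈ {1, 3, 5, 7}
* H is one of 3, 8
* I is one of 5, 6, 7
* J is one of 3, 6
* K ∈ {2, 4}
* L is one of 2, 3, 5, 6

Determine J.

The 8 variables draw from only 8 values {1, 2, 3, 4, 5, 6, 7, 8}, so each is used; only G can be 1, hence G = 1.
The 7 still-open variables together cover exactly {2, 3, 4, 5, 6, 7, 8} — 7 values for 7 variables — and 4 appears only in K's list, so K = 4.
The 6 still-open variables together cover exactly {2, 3, 5, 6, 7, 8} — 6 values for 6 variables — and 2 appears only in L's list, so L = 2.
F and H between them cover only {3, 8} — a naked pair. Remove those values from E, J.
So J = 6.

6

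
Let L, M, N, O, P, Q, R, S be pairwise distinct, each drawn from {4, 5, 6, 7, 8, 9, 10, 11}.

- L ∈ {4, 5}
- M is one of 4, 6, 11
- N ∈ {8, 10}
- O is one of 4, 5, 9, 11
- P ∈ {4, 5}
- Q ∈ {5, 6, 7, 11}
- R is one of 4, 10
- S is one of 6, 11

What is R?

10

The 8 variables draw from only 8 values {4, 5, 6, 7, 8, 9, 10, 11}, so each is used; only Q can be 7, hence Q = 7.
The 7 still-open variables draw from only 7 values {4, 5, 6, 8, 9, 10, 11}, so each is used; only N can be 8, hence N = 8.
Among the 6 still-open variables, 9 fits only O (and all 6 values in {4, 5, 6, 9, 10, 11} must be used), so O = 9.
Among the 5 still-open variables, 10 fits only R (and all 5 values in {4, 5, 6, 10, 11} must be used), so R = 10.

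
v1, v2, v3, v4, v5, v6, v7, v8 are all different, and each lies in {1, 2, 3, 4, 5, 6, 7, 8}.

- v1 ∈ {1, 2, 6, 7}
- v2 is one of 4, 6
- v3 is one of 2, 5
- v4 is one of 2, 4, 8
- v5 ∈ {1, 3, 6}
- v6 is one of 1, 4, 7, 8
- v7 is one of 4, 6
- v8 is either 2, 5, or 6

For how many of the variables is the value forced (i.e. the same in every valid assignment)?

Among the 8 variables, 3 fits only v5 (and all 8 values in {1, 2, 3, 4, 5, 6, 7, 8} must be used), so v5 = 3.
v2 and v7 share exactly the 2 values {4, 6}; by pigeonhole those values go to them, so strike 4, 6 from v1, v4, v6, v8.
The 2 variables v3 and v8 are confined to {2, 5}, which locks those values in; drop them from v1, v4.
v4 must be 8 (only option left). Strike 8 from v6.
Determined: v4=8, v5=3. The other variables each still have more than one consistent value. That makes 2.

2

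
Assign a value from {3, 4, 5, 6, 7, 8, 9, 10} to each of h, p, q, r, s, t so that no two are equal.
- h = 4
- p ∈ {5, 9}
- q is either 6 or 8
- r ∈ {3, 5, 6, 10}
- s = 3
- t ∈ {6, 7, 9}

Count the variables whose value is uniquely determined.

h has just one choice, so h = 4.
s's domain is down to {3}, so s = 3. So r can't be 3.
Determined: h=4, s=3. The other variables each still have more than one consistent value. That makes 2.

2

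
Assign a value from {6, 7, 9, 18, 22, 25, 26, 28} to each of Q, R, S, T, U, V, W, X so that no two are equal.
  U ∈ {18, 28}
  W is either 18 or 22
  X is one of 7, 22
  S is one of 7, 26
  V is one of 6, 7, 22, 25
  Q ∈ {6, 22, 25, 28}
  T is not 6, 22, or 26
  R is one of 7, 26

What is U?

The 8 variables draw from only 8 values {6, 7, 9, 18, 22, 25, 26, 28}, so each is used; only T can be 9, hence T = 9.
The 2 variables R and S are confined to {7, 26}, which locks those values in; drop them from V, X.
That leaves X = 22. Remove 22 from Q, V, W.
W must be 18 (only option left). So U can't be 18.
So U = 28.

28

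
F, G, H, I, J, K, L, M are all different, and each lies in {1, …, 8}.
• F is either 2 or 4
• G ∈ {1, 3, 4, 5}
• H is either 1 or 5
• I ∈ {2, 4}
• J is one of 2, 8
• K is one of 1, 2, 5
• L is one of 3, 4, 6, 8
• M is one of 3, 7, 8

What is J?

8

Among the 8 variables, 6 fits only L (and all 8 values in {1, 2, 3, 4, 5, 6, 7, 8} must be used), so L = 6.
Among the 7 still-open variables, 7 fits only M (and all 7 values in {1, 2, 3, 4, 5, 7, 8} must be used), so M = 7.
The 6 still-open variables together cover exactly {1, 2, 3, 4, 5, 8} — 6 values for 6 variables — and 3 appears only in G's list, so G = 3.
The 5 still-open variables draw from only 5 values {1, 2, 4, 5, 8}, so each is used; only J can be 8, hence J = 8.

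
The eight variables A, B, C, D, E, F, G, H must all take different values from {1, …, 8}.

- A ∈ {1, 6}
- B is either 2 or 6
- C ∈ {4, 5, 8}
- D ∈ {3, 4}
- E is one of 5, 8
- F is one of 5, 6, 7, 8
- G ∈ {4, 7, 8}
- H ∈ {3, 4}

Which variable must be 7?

The 8 variables together cover exactly {1, 2, 3, 4, 5, 6, 7, 8} — 8 values for 8 variables — and 1 appears only in A's list, so A = 1.
The 7 still-open variables draw from only 7 values {2, 3, 4, 5, 6, 7, 8}, so each is used; only B can be 2, hence B = 2.
The 6 still-open variables draw from only 6 values {3, 4, 5, 6, 7, 8}, so each is used; only F can be 6, hence F = 6.
Among the 5 still-open variables, 7 fits only G (and all 5 values in {3, 4, 5, 7, 8} must be used), so G = 7.

G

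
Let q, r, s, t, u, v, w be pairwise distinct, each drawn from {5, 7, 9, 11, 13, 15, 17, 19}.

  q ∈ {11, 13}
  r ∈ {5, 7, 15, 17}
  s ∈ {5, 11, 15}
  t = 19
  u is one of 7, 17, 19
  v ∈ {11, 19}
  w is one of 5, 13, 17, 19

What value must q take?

t's domain is down to {19}, so t = 19. Remove 19 from u, v, w.
v must be 11 (only option left). Strike 11 from q, s.
So q = 13.

13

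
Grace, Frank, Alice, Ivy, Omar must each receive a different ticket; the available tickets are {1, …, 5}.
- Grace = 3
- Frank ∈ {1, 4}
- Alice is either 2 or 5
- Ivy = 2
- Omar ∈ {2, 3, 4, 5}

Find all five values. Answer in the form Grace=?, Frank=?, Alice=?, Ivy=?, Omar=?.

Grace=3, Frank=1, Alice=5, Ivy=2, Omar=4

Grace's domain is down to {3}, so Grace = 3. So Omar can't be 3.
Ivy must be 2 (only option left). Remove 2 from Alice, Omar.
Alice's domain is down to {5}, so Alice = 5. Eliminate 5 elsewhere: Omar.
Omar's domain is down to {4}, so Omar = 4. So Frank can't be 4.
That leaves Frank = 1.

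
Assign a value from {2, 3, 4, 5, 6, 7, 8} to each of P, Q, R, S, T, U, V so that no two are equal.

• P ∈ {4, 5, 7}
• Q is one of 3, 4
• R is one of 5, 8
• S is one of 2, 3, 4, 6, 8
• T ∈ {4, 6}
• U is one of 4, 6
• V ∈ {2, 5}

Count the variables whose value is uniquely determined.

The 7 variables draw from only 7 values {2, 3, 4, 5, 6, 7, 8}, so each is used; only P can be 7, hence P = 7.
T and U between them cover only {4, 6} — a naked pair. Remove those values from Q, S.
Q must be 3 (only option left). So S can't be 3.
Determined: P=7, Q=3. The other variables each still have more than one consistent value. That makes 2.

2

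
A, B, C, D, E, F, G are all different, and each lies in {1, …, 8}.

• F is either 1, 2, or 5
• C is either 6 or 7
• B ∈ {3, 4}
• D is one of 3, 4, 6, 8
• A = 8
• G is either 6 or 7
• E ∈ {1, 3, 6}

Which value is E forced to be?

A has just one choice, so A = 8. Eliminate 8 elsewhere: D.
C and G between them cover only {6, 7} — a naked pair. Remove those values from D, E.
B and D share exactly the 2 values {3, 4}; by pigeonhole those values go to them, so strike 3, 4 from E.
So E = 1.

1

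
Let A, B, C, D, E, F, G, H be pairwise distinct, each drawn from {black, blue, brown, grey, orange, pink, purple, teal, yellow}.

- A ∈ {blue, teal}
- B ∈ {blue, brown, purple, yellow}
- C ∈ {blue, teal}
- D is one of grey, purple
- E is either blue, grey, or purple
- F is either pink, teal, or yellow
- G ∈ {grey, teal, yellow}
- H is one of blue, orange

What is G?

Among the 8 variables, brown fits only B (and all 8 values in {blue, brown, grey, orange, pink, purple, teal, yellow} must be used), so B = brown.
Among the 7 still-open variables, orange fits only H (and all 7 values in {blue, grey, orange, pink, purple, teal, yellow} must be used), so H = orange.
The 6 still-open variables together cover exactly {blue, grey, pink, purple, teal, yellow} — 6 values for 6 variables — and pink appears only in F's list, so F = pink.
The 5 still-open variables together cover exactly {blue, grey, purple, teal, yellow} — 5 values for 5 variables — and yellow appears only in G's list, so G = yellow.

yellow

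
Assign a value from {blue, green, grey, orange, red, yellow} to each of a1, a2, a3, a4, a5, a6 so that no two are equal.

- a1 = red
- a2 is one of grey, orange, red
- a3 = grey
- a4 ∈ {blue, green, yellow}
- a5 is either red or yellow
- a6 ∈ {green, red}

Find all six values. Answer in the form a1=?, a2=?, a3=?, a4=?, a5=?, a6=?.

a1=red, a2=orange, a3=grey, a4=blue, a5=yellow, a6=green

a1 has just one choice, so a1 = red. So a2, a5, a6 can't be red.
a3 has just one choice, so a3 = grey. Eliminate grey elsewhere: a2.
That leaves a5 = yellow. Remove yellow from a4.
a6's domain is down to {green}, so a6 = green. Eliminate green elsewhere: a4.
a2 has just one choice, so a2 = orange.
a4 must be blue (only option left).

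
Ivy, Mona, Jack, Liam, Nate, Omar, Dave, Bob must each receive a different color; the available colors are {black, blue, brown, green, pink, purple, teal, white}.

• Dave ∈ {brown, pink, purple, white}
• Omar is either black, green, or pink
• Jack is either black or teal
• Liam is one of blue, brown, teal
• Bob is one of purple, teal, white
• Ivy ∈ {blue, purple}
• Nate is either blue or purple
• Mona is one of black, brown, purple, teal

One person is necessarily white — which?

Among the 8 variables, green fits only Omar (and all 8 values in {black, blue, brown, green, pink, purple, teal, white} must be used), so Omar = green.
The 7 still-open variables draw from only 7 values {black, blue, brown, pink, purple, teal, white}, so each is used; only Dave can be pink, hence Dave = pink.
Among the 6 still-open variables, white fits only Bob (and all 6 values in {black, blue, brown, purple, teal, white} must be used), so Bob = white.

Bob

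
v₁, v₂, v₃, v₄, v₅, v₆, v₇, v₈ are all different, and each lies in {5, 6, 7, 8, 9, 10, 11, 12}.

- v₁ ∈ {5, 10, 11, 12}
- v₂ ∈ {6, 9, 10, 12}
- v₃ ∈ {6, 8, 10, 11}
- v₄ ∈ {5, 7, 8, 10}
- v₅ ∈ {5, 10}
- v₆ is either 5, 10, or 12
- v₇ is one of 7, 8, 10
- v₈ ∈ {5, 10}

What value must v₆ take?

Among the 8 variables, 9 fits only v₂ (and all 8 values in {5, 6, 7, 8, 9, 10, 11, 12} must be used), so v₂ = 9.
The 7 still-open variables together cover exactly {5, 6, 7, 8, 10, 11, 12} — 7 values for 7 variables — and 6 appears only in v₃'s list, so v₃ = 6.
Among the 6 still-open variables, 11 fits only v₁ (and all 6 values in {5, 7, 8, 10, 11, 12} must be used), so v₁ = 11.
The 5 still-open variables together cover exactly {5, 7, 8, 10, 12} — 5 values for 5 variables — and 12 appears only in v₆'s list, so v₆ = 12.

12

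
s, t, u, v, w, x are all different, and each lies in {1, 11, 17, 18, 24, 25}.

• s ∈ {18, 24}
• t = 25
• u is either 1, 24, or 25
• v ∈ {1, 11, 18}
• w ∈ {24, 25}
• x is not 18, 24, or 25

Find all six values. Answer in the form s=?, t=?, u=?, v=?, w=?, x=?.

s=18, t=25, u=1, v=11, w=24, x=17

t has just one choice, so t = 25. Strike 25 from u, w.
w has just one choice, so w = 24. Eliminate 24 elsewhere: s, u.
s must be 18 (only option left). Strike 18 from v.
u's domain is down to {1}, so u = 1. Remove 1 from v, x.
v must be 11 (only option left). Strike 11 from x.
x must be 17 (only option left).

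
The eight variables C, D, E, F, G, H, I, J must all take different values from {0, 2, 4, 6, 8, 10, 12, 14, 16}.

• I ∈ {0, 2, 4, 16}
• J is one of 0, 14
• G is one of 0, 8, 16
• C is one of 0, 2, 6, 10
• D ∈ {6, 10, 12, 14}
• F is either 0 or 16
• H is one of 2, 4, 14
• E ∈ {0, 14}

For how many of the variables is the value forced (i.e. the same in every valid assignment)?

2

E and J between them cover only {0, 14} — a naked pair. Remove those values from C, D, F, G, H, I.
That leaves F = 16. Eliminate 16 elsewhere: G, I.
G's domain is down to {8}, so G = 8.
H and I between them cover only {2, 4} — a naked pair. Remove those values from C.
Determined: F=16, G=8. The other variables each still have more than one consistent value. That makes 2.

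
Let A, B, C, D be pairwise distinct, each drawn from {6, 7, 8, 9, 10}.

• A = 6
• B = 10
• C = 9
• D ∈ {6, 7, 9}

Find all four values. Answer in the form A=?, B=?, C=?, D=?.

A=6, B=10, C=9, D=7

A has just one choice, so A = 6. Remove 6 from D.
B's domain is down to {10}, so B = 10.
C must be 9 (only option left). So D can't be 9.
D must be 7 (only option left).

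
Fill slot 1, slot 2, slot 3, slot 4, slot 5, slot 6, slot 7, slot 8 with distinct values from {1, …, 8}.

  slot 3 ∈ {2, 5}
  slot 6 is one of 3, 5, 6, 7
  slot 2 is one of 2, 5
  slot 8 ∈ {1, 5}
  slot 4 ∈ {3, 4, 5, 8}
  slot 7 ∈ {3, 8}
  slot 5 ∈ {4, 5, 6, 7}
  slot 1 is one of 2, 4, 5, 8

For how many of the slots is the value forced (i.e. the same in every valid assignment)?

The 8 variables together cover exactly {1, 2, 3, 4, 5, 6, 7, 8} — 8 values for 8 variables — and 1 appears only in slot 8's list, so slot 8 = 1.
The 2 variables slot 2 and slot 3 are confined to {2, 5}, which locks those values in; drop them from slot 1, slot 4, slot 5, slot 6.
slot 1, slot 4, slot 7 between them cover only {3, 4, 8} — a naked triple. Remove those values from slot 5, slot 6.
Determined: slot 8=1. The other slots each still have more than one consistent value. That makes 1.

1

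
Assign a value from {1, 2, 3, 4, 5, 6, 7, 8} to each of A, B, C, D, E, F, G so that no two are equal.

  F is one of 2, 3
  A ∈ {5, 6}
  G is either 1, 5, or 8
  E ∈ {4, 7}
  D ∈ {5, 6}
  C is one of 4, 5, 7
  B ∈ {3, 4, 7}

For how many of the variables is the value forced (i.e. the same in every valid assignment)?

2

A and D share exactly the 2 values {5, 6}; by pigeonhole those values go to them, so strike 5, 6 from C, G.
The 2 variables C and E are confined to {4, 7}, which locks those values in; drop them from B.
B's domain is down to {3}, so B = 3. Strike 3 from F.
F's domain is down to {2}, so F = 2.
Determined: B=3, F=2. The other variables each still have more than one consistent value. That makes 2.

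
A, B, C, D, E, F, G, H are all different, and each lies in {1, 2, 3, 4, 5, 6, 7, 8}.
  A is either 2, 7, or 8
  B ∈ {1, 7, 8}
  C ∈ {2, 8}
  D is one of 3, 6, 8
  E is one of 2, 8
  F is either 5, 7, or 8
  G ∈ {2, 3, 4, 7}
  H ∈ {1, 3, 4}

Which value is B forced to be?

The 8 variables draw from only 8 values {1, 2, 3, 4, 5, 6, 7, 8}, so each is used; only F can be 5, hence F = 5.
The 7 still-open variables together cover exactly {1, 2, 3, 4, 6, 7, 8} — 7 values for 7 variables — and 6 appears only in D's list, so D = 6.
C and E share exactly the 2 values {2, 8}; by pigeonhole those values go to them, so strike 2, 8 from A, B, G.
That leaves A = 7. Eliminate 7 elsewhere: B, G.
So B = 1.

1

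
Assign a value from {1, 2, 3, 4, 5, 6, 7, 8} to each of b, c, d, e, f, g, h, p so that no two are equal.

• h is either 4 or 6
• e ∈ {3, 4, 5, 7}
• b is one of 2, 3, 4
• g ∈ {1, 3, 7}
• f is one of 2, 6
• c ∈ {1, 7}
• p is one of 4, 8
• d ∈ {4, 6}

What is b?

Among the 8 variables, 5 fits only e (and all 8 values in {1, 2, 3, 4, 5, 6, 7, 8} must be used), so e = 5.
The 7 still-open variables together cover exactly {1, 2, 3, 4, 6, 7, 8} — 7 values for 7 variables — and 8 appears only in p's list, so p = 8.
d and h between them cover only {4, 6} — a naked pair. Remove those values from b, f.
That leaves f = 2. Remove 2 from b.
So b = 3.

3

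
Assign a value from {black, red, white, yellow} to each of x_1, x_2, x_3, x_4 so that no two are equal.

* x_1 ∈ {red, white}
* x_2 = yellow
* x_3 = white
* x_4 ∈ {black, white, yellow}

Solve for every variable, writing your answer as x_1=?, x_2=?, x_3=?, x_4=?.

x_2 has just one choice, so x_2 = yellow. Strike yellow from x_4.
That leaves x_3 = white. Strike white from x_1, x_4.
x_4's domain is down to {black}, so x_4 = black.
x_1's domain is down to {red}, so x_1 = red.

x_1=red, x_2=yellow, x_3=white, x_4=black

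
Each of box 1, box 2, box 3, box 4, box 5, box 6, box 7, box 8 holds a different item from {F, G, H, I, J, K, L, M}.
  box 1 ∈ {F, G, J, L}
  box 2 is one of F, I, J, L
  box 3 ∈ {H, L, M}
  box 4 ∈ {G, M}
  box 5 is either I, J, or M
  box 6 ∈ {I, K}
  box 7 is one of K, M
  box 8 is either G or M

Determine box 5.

J

The 8 variables draw from only 8 values {F, G, H, I, J, K, L, M}, so each is used; only box 3 can be H, hence box 3 = H.
box 4 and box 8 share exactly the 2 values {G, M}; by pigeonhole those values go to them, so strike G, M from box 1, box 5, box 7.
box 7 must be K (only option left). Eliminate K elsewhere: box 6.
That leaves box 6 = I. Strike I from box 2, box 5.
So box 5 = J.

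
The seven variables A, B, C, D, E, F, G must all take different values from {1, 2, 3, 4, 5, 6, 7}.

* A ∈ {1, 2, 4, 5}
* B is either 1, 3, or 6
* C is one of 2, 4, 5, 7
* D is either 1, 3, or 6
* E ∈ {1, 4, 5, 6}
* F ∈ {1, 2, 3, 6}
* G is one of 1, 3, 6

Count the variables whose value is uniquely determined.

2

The 7 variables together cover exactly {1, 2, 3, 4, 5, 6, 7} — 7 values for 7 variables — and 7 appears only in C's list, so C = 7.
B, D, G share exactly the 3 values {1, 3, 6}; by pigeonhole those values go to them, so strike 1, 3, 6 from A, E, F.
F's domain is down to {2}, so F = 2. Strike 2 from A.
Determined: C=7, F=2. The other variables each still have more than one consistent value. That makes 2.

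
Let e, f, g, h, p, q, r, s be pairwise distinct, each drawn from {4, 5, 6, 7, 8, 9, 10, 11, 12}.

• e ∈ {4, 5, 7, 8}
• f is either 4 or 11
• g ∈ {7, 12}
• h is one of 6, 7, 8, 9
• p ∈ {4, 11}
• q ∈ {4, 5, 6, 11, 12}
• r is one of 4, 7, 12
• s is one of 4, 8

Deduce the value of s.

8

Among the 8 variables, 9 fits only h (and all 8 values in {4, 5, 6, 7, 8, 9, 11, 12} must be used), so h = 9.
The 7 still-open variables draw from only 7 values {4, 5, 6, 7, 8, 11, 12}, so each is used; only q can be 6, hence q = 6.
The 6 still-open variables draw from only 6 values {4, 5, 7, 8, 11, 12}, so each is used; only e can be 5, hence e = 5.
Among the 5 still-open variables, 8 fits only s (and all 5 values in {4, 7, 8, 11, 12} must be used), so s = 8.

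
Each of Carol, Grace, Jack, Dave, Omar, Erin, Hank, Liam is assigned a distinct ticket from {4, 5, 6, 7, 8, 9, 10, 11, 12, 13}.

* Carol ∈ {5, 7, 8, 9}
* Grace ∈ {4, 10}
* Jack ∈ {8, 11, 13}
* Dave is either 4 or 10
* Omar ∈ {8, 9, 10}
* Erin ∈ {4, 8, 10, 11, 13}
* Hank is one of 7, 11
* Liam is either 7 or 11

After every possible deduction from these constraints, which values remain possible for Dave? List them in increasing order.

4, 10

Among the 8 variables, 5 fits only Carol (and all 8 values in {4, 5, 7, 8, 9, 10, 11, 13} must be used), so Carol = 5.
The 7 still-open variables draw from only 7 values {4, 7, 8, 9, 10, 11, 13}, so each is used; only Omar can be 9, hence Omar = 9.
Grace and Dave share exactly the 2 values {4, 10}; by pigeonhole those values go to them, so strike 4, 10 from Erin.
The 2 variables Hank and Liam are confined to {7, 11}, which locks those values in; drop them from Jack, Erin.
No further eliminations apply; Dave can still be any of 4, 10.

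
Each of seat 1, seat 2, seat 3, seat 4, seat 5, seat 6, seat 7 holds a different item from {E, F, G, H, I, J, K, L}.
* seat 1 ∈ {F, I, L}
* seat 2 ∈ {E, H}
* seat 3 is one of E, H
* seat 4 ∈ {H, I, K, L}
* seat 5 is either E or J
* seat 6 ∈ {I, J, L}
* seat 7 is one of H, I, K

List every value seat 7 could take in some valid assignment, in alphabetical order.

Among the 7 variables, F fits only seat 1 (and all 7 values in {E, F, H, I, J, K, L} must be used), so seat 1 = F.
seat 2 and seat 3 share exactly the 2 values {E, H}; by pigeonhole those values go to them, so strike E, H from seat 4, seat 5, seat 7.
seat 5 has just one choice, so seat 5 = J. Eliminate J elsewhere: seat 6.
No further eliminations apply; seat 7 can still be any of I, K.

I, K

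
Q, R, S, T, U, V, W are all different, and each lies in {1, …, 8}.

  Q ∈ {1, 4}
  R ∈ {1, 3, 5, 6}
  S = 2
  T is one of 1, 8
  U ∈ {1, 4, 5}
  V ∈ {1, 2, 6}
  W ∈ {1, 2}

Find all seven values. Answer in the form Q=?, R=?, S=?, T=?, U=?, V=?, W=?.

S has just one choice, so S = 2. So V, W can't be 2.
W must be 1 (only option left). Remove 1 from Q, R, T, U, V.
Q has just one choice, so Q = 4. Remove 4 from U.
T's domain is down to {8}, so T = 8.
U must be 5 (only option left). So R can't be 5.
That leaves V = 6. Strike 6 from R.
R has just one choice, so R = 3.

Q=4, R=3, S=2, T=8, U=5, V=6, W=1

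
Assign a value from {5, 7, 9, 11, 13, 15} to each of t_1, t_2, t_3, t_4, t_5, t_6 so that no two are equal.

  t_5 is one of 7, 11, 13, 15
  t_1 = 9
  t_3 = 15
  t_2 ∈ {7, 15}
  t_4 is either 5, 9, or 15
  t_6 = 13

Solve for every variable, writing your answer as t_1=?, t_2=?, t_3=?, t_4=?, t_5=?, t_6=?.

t_1 must be 9 (only option left). So t_4 can't be 9.
t_3 must be 15 (only option left). So t_2, t_4, t_5 can't be 15.
t_4's domain is down to {5}, so t_4 = 5.
t_6 must be 13 (only option left). Eliminate 13 elsewhere: t_5.
t_2's domain is down to {7}, so t_2 = 7. Strike 7 from t_5.
t_5 has just one choice, so t_5 = 11.

t_1=9, t_2=7, t_3=15, t_4=5, t_5=11, t_6=13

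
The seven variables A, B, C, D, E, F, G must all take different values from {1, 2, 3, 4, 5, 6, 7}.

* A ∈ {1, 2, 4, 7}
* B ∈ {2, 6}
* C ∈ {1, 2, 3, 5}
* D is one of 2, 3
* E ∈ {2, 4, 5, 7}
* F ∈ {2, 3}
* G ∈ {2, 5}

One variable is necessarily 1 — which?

C

The 7 variables together cover exactly {1, 2, 3, 4, 5, 6, 7} — 7 values for 7 variables — and 6 appears only in B's list, so B = 6.
The 2 variables D and F are confined to {2, 3}, which locks those values in; drop them from A, C, E, G.
G must be 5 (only option left). Eliminate 5 elsewhere: C, E.
So 1 goes to C.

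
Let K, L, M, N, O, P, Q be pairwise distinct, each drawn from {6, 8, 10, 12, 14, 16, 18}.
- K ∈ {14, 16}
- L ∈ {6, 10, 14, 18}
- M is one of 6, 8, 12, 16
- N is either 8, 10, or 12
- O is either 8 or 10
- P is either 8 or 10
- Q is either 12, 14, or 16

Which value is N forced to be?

12

The 7 variables together cover exactly {6, 8, 10, 12, 14, 16, 18} — 7 values for 7 variables — and 18 appears only in L's list, so L = 18.
Among the 6 still-open variables, 6 fits only M (and all 6 values in {6, 8, 10, 12, 14, 16} must be used), so M = 6.
The 2 variables O and P are confined to {8, 10}, which locks those values in; drop them from N.
So N = 12.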